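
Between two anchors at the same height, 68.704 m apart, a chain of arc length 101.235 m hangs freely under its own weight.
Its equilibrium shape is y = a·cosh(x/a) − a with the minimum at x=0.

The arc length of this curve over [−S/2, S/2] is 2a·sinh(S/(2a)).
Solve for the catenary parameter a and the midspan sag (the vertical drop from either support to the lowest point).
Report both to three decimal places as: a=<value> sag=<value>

a=21.695 sag=33.376

seed: a₀ = √(S³/(24(L−S))) = √(68.704³/(24·32.531)) = 20.380682
iter 1: u=1.685518  f(a)=+4.946e+00  f'(a)=-4.196e+00  a ← 20.380682 − (+4.946e+00/-4.196e+00) = 21.559392
iter 2: u=1.593366  f(a)=+4.616e-01  f'(a)=-3.447e+00  a ← 21.559392 − (+4.616e-01/-3.447e+00) = 21.693308
iter 3: u=1.583530  f(a)=+4.932e-03  f'(a)=-3.373e+00  a ← 21.693308 − (+4.932e-03/-3.373e+00) = 21.694770
iter 4: u=1.583423  f(a)=+5.766e-07  f'(a)=-3.373e+00  a ← 21.694770 − (+5.766e-07/-3.373e+00) = 21.694770
iter 5: u=1.583423  f(a)=+0.000e+00  f'(a)=-3.373e+00  a ← 21.694770 − (+0.000e+00/-3.373e+00) = 21.694770
converged: |Δa| < 1e-12 after 5 iterations
sag = a·(cosh(S/(2a)) − 1) = 21.694770·(cosh(1.583423) − 1) = 33.376042
T_max/T_min = cosh(S/(2a)) = 2.538437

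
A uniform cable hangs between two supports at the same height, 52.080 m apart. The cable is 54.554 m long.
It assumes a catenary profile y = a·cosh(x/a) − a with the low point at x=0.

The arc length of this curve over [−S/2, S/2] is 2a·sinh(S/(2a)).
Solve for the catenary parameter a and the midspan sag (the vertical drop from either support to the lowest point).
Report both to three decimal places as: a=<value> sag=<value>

a=49.119 sag=7.066

seed: a₀ = √(S³/(24(L−S))) = √(52.080³/(24·2.474)) = 48.775417
iter 1: u=0.533875  f(a)=+3.550e-02  f'(a)=-1.044e-01  a ← 48.775417 − (+3.550e-02/-1.044e-01) = 49.115545
iter 2: u=0.530178  f(a)=+3.747e-04  f'(a)=-1.022e-01  a ← 49.115545 − (+3.747e-04/-1.022e-01) = 49.119212
iter 3: u=0.530139  f(a)=+4.275e-08  f'(a)=-1.021e-01  a ← 49.119212 − (+4.275e-08/-1.021e-01) = 49.119213
iter 4: u=0.530139  f(a)=+0.000e+00  f'(a)=-1.021e-01  a ← 49.119213 − (+0.000e+00/-1.021e-01) = 49.119213
converged: |Δa| < 1e-12 after 4 iterations
sag = a·(cosh(S/(2a)) − 1) = 49.119213·(cosh(0.530139) − 1) = 7.065588
T_max/T_min = cosh(S/(2a)) = 1.143846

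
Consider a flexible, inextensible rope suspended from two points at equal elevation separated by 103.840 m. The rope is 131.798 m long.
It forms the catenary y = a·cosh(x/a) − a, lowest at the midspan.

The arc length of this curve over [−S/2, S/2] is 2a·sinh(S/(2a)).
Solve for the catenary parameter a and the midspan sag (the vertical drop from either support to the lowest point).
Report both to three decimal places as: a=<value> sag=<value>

seed: a₀ = √(S³/(24(L−S))) = √(103.840³/(24·27.958)) = 40.849651
iter 1: u=1.271002  f(a)=+2.347e+00  f'(a)=-1.603e+00  a ← 40.849651 − (+2.347e+00/-1.603e+00) = 42.313735
iter 2: u=1.227025  f(a)=+1.321e-01  f'(a)=-1.427e+00  a ← 42.313735 − (+1.321e-01/-1.427e+00) = 42.406278
iter 3: u=1.224347  f(a)=+4.735e-04  f'(a)=-1.417e+00  a ← 42.406278 − (+4.735e-04/-1.417e+00) = 42.406612
iter 4: u=1.224337  f(a)=+6.134e-09  f'(a)=-1.417e+00  a ← 42.406612 − (+6.134e-09/-1.417e+00) = 42.406612
iter 5: u=1.224337  f(a)=+2.842e-14  f'(a)=-1.417e+00  a ← 42.406612 − (+2.842e-14/-1.417e+00) = 42.406612
converged: |Δa| < 1e-12 after 5 iterations
sag = a·(cosh(S/(2a)) − 1) = 42.406612·(cosh(1.224337) − 1) = 35.957914
T_max/T_min = cosh(S/(2a)) = 1.847932

a=42.407 sag=35.958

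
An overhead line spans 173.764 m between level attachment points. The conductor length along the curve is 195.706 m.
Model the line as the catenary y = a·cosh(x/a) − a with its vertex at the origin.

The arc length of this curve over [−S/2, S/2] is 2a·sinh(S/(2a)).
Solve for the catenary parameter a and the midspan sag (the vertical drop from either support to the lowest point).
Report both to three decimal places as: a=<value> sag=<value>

a=101.653 sag=39.445

seed: a₀ = √(S³/(24(L−S))) = √(173.764³/(24·21.942)) = 99.815039
iter 1: u=0.870430  f(a)=+8.464e-01  f'(a)=-4.739e-01  a ← 99.815039 − (+8.464e-01/-4.739e-01) = 101.601090
iter 2: u=0.855129  f(a)=+2.325e-02  f'(a)=-4.482e-01  a ← 101.601090 − (+2.325e-02/-4.482e-01) = 101.652972
iter 3: u=0.854692  f(a)=+1.865e-05  f'(a)=-4.474e-01  a ← 101.652972 − (+1.865e-05/-4.474e-01) = 101.653013
iter 4: u=0.854692  f(a)=+1.202e-11  f'(a)=-4.474e-01  a ← 101.653013 − (+1.202e-11/-4.474e-01) = 101.653013
converged: |Δa| < 1e-12 after 4 iterations
sag = a·(cosh(S/(2a)) − 1) = 101.653013·(cosh(0.854692) − 1) = 39.444629
T_max/T_min = cosh(S/(2a)) = 1.388032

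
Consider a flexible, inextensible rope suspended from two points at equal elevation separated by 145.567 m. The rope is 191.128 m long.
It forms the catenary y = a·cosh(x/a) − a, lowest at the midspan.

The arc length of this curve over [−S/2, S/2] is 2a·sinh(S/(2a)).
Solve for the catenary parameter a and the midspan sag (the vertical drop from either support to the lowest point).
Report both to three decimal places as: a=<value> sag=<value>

seed: a₀ = √(S³/(24(L−S))) = √(145.567³/(24·45.561)) = 53.111939
iter 1: u=1.370379  f(a)=+4.474e+00  f'(a)=-2.060e+00  a ← 53.111939 − (+4.474e+00/-2.060e+00) = 55.283738
iter 2: u=1.316544  f(a)=+2.891e-01  f'(a)=-1.802e+00  a ← 55.283738 − (+2.891e-01/-1.802e+00) = 55.444174
iter 3: u=1.312735  f(a)=+1.391e-03  f'(a)=-1.785e+00  a ← 55.444174 − (+1.391e-03/-1.785e+00) = 55.444954
iter 4: u=1.312716  f(a)=+3.255e-08  f'(a)=-1.784e+00  a ← 55.444954 − (+3.255e-08/-1.784e+00) = 55.444954
iter 5: u=1.312716  f(a)=+0.000e+00  f'(a)=-1.784e+00  a ← 55.444954 − (+0.000e+00/-1.784e+00) = 55.444954
converged: |Δa| < 1e-12 after 5 iterations
sag = a·(cosh(S/(2a)) − 1) = 55.444954·(cosh(1.312716) − 1) = 55.038624
T_max/T_min = cosh(S/(2a)) = 1.992671

a=55.445 sag=55.039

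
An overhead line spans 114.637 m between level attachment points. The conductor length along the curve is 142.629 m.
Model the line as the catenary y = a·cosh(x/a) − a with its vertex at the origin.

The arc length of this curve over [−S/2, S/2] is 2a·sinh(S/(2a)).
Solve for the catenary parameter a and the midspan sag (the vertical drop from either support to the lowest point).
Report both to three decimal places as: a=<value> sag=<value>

seed: a₀ = √(S³/(24(L−S))) = √(114.637³/(24·27.992)) = 47.354868
iter 1: u=1.210404  f(a)=+2.124e+00  f'(a)=-1.365e+00  a ← 47.354868 − (+2.124e+00/-1.365e+00) = 48.910860
iter 2: u=1.171897  f(a)=+1.092e-01  f'(a)=-1.228e+00  a ← 48.910860 − (+1.092e-01/-1.228e+00) = 48.999769
iter 3: u=1.169771  f(a)=+3.230e-04  f'(a)=-1.220e+00  a ← 48.999769 − (+3.230e-04/-1.220e+00) = 49.000034
iter 4: u=1.169765  f(a)=+2.847e-09  f'(a)=-1.220e+00  a ← 49.000034 − (+2.847e-09/-1.220e+00) = 49.000034
iter 5: u=1.169765  f(a)=+0.000e+00  f'(a)=-1.220e+00  a ← 49.000034 − (+0.000e+00/-1.220e+00) = 49.000034
converged: |Δa| < 1e-12 after 5 iterations
sag = a·(cosh(S/(2a)) − 1) = 49.000034·(cosh(1.169765) − 1) = 37.526039
T_max/T_min = cosh(S/(2a)) = 1.765837

a=49.000 sag=37.526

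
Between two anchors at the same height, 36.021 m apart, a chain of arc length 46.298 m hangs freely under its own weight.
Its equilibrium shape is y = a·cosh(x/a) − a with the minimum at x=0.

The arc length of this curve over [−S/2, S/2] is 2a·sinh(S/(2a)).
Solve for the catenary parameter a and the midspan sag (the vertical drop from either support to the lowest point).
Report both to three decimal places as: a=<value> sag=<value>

a=14.320 sag=12.900

seed: a₀ = √(S³/(24(L−S))) = √(36.021³/(24·10.277)) = 13.765591
iter 1: u=1.308371  f(a)=+9.163e-01  f'(a)=-1.765e+00  a ← 13.765591 − (+9.163e-01/-1.765e+00) = 14.284802
iter 2: u=1.260816  f(a)=+5.440e-02  f'(a)=-1.561e+00  a ← 14.284802 − (+5.440e-02/-1.561e+00) = 14.319649
iter 3: u=1.257747  f(a)=+2.184e-04  f'(a)=-1.548e+00  a ← 14.319649 − (+2.184e-04/-1.548e+00) = 14.319790
iter 4: u=1.257735  f(a)=+3.554e-09  f'(a)=-1.548e+00  a ← 14.319790 − (+3.554e-09/-1.548e+00) = 14.319790
iter 5: u=1.257735  f(a)=-7.105e-15  f'(a)=-1.548e+00  a ← 14.319790 − (-7.105e-15/-1.548e+00) = 14.319790
converged: |Δa| < 1e-12 after 5 iterations
sag = a·(cosh(S/(2a)) − 1) = 14.319790·(cosh(1.257735) − 1) = 12.900287
T_max/T_min = cosh(S/(2a)) = 1.900871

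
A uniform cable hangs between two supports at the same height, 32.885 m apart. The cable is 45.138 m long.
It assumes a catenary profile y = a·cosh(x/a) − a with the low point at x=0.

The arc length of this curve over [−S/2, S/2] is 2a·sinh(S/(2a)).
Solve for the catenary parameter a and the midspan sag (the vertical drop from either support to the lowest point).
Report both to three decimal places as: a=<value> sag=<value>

seed: a₀ = √(S³/(24(L−S))) = √(32.885³/(24·12.253)) = 10.996891
iter 1: u=1.495195  f(a)=+1.445e+00  f'(a)=-2.768e+00  a ← 10.996891 − (+1.445e+00/-2.768e+00) = 11.518858
iter 2: u=1.427442  f(a)=+1.092e-01  f'(a)=-2.364e+00  a ← 11.518858 − (+1.092e-01/-2.364e+00) = 11.565068
iter 3: u=1.421738  f(a)=+7.373e-04  f'(a)=-2.332e+00  a ← 11.565068 − (+7.373e-04/-2.332e+00) = 11.565384
iter 4: u=1.421699  f(a)=+3.409e-08  f'(a)=-2.332e+00  a ← 11.565384 − (+3.409e-08/-2.332e+00) = 11.565384
iter 5: u=1.421699  f(a)=+0.000e+00  f'(a)=-2.332e+00  a ← 11.565384 − (+0.000e+00/-2.332e+00) = 11.565384
converged: |Δa| < 1e-12 after 5 iterations
sag = a·(cosh(S/(2a)) − 1) = 11.565384·(cosh(1.421699) − 1) = 13.794384
T_max/T_min = cosh(S/(2a)) = 2.192730

a=11.565 sag=13.794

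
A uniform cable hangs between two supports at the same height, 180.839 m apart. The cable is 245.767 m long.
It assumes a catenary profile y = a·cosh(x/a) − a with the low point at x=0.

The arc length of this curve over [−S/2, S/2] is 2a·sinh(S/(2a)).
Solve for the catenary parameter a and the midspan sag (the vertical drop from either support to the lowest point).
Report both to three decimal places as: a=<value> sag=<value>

a=64.682 sag=74.185

seed: a₀ = √(S³/(24(L−S))) = √(180.839³/(24·64.928)) = 61.605078
iter 1: u=1.467728  f(a)=+7.363e+00  f'(a)=-2.598e+00  a ← 61.605078 − (+7.363e+00/-2.598e+00) = 64.438873
iter 2: u=1.403183  f(a)=+5.385e-01  f'(a)=-2.231e+00  a ← 64.438873 − (+5.385e-01/-2.231e+00) = 64.680267
iter 3: u=1.397946  f(a)=+3.383e-03  f'(a)=-2.203e+00  a ← 64.680267 − (+3.383e-03/-2.203e+00) = 64.681802
iter 4: u=1.397912  f(a)=+1.354e-07  f'(a)=-2.203e+00  a ← 64.681802 − (+1.354e-07/-2.203e+00) = 64.681802
iter 5: u=1.397912  f(a)=+2.842e-14  f'(a)=-2.203e+00  a ← 64.681802 − (+2.842e-14/-2.203e+00) = 64.681802
converged: |Δa| < 1e-12 after 5 iterations
sag = a·(cosh(S/(2a)) − 1) = 64.681802·(cosh(1.397912) − 1) = 74.185365
T_max/T_min = cosh(S/(2a)) = 2.146928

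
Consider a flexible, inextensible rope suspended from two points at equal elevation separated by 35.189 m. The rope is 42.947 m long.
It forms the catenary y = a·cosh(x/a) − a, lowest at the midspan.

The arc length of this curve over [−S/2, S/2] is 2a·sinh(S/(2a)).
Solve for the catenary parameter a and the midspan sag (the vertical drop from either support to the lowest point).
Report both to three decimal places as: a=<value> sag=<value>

a=15.780 sag=10.868

seed: a₀ = √(S³/(24(L−S))) = √(35.189³/(24·7.758)) = 15.297832
iter 1: u=1.150130  f(a)=+5.296e-01  f'(a)=-1.155e+00  a ← 15.297832 − (+5.296e-01/-1.155e+00) = 15.756369
iter 2: u=1.116660  f(a)=+2.474e-02  f'(a)=-1.049e+00  a ← 15.756369 − (+2.474e-02/-1.049e+00) = 15.779950
iter 3: u=1.114991  f(a)=+5.988e-05  f'(a)=-1.044e+00  a ← 15.779950 − (+5.988e-05/-1.044e+00) = 15.780007
iter 4: u=1.114987  f(a)=+3.525e-10  f'(a)=-1.044e+00  a ← 15.780007 − (+3.525e-10/-1.044e+00) = 15.780007
iter 5: u=1.114987  f(a)=+7.105e-15  f'(a)=-1.044e+00  a ← 15.780007 − (+7.105e-15/-1.044e+00) = 15.780007
converged: |Δa| < 1e-12 after 5 iterations
sag = a·(cosh(S/(2a)) − 1) = 15.780007·(cosh(1.114987) − 1) = 10.868067
T_max/T_min = cosh(S/(2a)) = 1.688724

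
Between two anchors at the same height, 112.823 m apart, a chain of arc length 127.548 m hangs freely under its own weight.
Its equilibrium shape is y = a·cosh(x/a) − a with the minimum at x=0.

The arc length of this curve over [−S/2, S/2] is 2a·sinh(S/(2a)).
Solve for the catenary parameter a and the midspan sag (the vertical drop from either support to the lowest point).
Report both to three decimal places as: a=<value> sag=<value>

seed: a₀ = √(S³/(24(L−S))) = √(112.823³/(24·14.725)) = 63.747505
iter 1: u=0.884921  f(a)=+5.874e-01  f'(a)=-4.992e-01  a ← 63.747505 − (+5.874e-01/-4.992e-01) = 64.924257
iter 2: u=0.868882  f(a)=+1.666e-02  f'(a)=-4.712e-01  a ← 64.924257 − (+1.666e-02/-4.712e-01) = 64.959611
iter 3: u=0.868409  f(a)=+1.427e-05  f'(a)=-4.704e-01  a ← 64.959611 − (+1.427e-05/-4.704e-01) = 64.959641
iter 4: u=0.868408  f(a)=+1.047e-11  f'(a)=-4.704e-01  a ← 64.959641 − (+1.047e-11/-4.704e-01) = 64.959641
converged: |Δa| < 1e-12 after 4 iterations
sag = a·(cosh(S/(2a)) − 1) = 64.959641·(cosh(0.868408) − 1) = 26.072650
T_max/T_min = cosh(S/(2a)) = 1.401367

a=64.960 sag=26.073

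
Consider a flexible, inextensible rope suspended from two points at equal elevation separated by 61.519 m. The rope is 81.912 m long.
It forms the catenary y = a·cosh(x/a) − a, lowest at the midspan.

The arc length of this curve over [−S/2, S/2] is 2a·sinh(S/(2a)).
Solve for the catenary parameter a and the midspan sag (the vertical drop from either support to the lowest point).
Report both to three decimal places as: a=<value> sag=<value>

a=22.822 sag=24.064

seed: a₀ = √(S³/(24(L−S))) = √(61.519³/(24·20.393)) = 21.810605
iter 1: u=1.410300  f(a)=+2.127e+00  f'(a)=-2.269e+00  a ← 21.810605 − (+2.127e+00/-2.269e+00) = 22.747774
iter 2: u=1.352198  f(a)=+1.448e-01  f'(a)=-1.970e+00  a ← 22.747774 − (+1.448e-01/-1.970e+00) = 22.821254
iter 3: u=1.347844  f(a)=+7.790e-04  f'(a)=-1.949e+00  a ← 22.821254 − (+7.790e-04/-1.949e+00) = 22.821654
iter 4: u=1.347821  f(a)=+2.282e-08  f'(a)=-1.949e+00  a ← 22.821654 − (+2.282e-08/-1.949e+00) = 22.821654
iter 5: u=1.347821  f(a)=+0.000e+00  f'(a)=-1.949e+00  a ← 22.821654 − (+0.000e+00/-1.949e+00) = 22.821654
converged: |Δa| < 1e-12 after 5 iterations
sag = a·(cosh(S/(2a)) − 1) = 22.821654·(cosh(1.347821) − 1) = 24.063544
T_max/T_min = cosh(S/(2a)) = 2.054417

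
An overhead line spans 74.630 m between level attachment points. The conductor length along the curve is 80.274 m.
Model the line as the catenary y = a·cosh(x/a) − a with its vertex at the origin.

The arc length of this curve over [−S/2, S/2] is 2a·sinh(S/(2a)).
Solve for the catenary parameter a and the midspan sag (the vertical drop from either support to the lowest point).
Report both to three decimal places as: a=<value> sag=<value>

a=56.013 sag=12.896

seed: a₀ = √(S³/(24(L−S))) = √(74.630³/(24·5.644)) = 55.395060
iter 1: u=0.673616  f(a)=+1.294e-01  f'(a)=-2.132e-01  a ← 55.395060 − (+1.294e-01/-2.132e-01) = 56.002288
iter 2: u=0.666312  f(a)=+2.159e-03  f'(a)=-2.061e-01  a ← 56.002288 − (+2.159e-03/-2.061e-01) = 56.012764
iter 3: u=0.666187  f(a)=+6.234e-07  f'(a)=-2.060e-01  a ← 56.012764 − (+6.234e-07/-2.060e-01) = 56.012767
iter 4: u=0.666187  f(a)=+5.684e-14  f'(a)=-2.060e-01  a ← 56.012767 − (+5.684e-14/-2.060e-01) = 56.012767
converged: |Δa| < 1e-12 after 4 iterations
sag = a·(cosh(S/(2a)) − 1) = 56.012767·(cosh(0.666187) − 1) = 12.895932
T_max/T_min = cosh(S/(2a)) = 1.230232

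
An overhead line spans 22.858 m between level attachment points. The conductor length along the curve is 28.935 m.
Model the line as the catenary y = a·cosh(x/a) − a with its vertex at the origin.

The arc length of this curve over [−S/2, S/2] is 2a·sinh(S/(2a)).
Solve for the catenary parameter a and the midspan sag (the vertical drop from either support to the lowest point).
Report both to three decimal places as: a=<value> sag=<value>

a=9.390 sag=7.858

seed: a₀ = √(S³/(24(L−S))) = √(22.858³/(24·6.077)) = 9.049136
iter 1: u=1.262994  f(a)=+5.035e-01  f'(a)=-1.570e+00  a ← 9.049136 − (+5.035e-01/-1.570e+00) = 9.369856
iter 2: u=1.219763  f(a)=+2.801e-02  f'(a)=-1.400e+00  a ← 9.369856 − (+2.801e-02/-1.400e+00) = 9.389865
iter 3: u=1.217163  f(a)=+9.794e-05  f'(a)=-1.390e+00  a ← 9.389865 − (+9.794e-05/-1.390e+00) = 9.389936
iter 4: u=1.217154  f(a)=+1.207e-09  f'(a)=-1.390e+00  a ← 9.389936 − (+1.207e-09/-1.390e+00) = 9.389936
iter 5: u=1.217154  f(a)=+3.553e-15  f'(a)=-1.390e+00  a ← 9.389936 − (+3.553e-15/-1.390e+00) = 9.389936
converged: |Δa| < 1e-12 after 5 iterations
sag = a·(cosh(S/(2a)) − 1) = 9.389936·(cosh(1.217154) − 1) = 7.857657
T_max/T_min = cosh(S/(2a)) = 1.836817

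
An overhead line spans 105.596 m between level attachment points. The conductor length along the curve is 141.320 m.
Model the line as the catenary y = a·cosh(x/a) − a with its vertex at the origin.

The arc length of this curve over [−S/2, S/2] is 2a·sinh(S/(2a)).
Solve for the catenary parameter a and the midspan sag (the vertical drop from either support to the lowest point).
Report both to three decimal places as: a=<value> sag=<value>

seed: a₀ = √(S³/(24(L−S))) = √(105.596³/(24·35.724)) = 37.058304
iter 1: u=1.424728  f(a)=+3.806e+00  f'(a)=-2.349e+00  a ← 37.058304 − (+3.806e+00/-2.349e+00) = 38.678695
iter 2: u=1.365041  f(a)=+2.639e-01  f'(a)=-2.033e+00  a ← 38.678695 − (+2.639e-01/-2.033e+00) = 38.808458
iter 3: u=1.360477  f(a)=+1.477e-03  f'(a)=-2.011e+00  a ← 38.808458 − (+1.477e-03/-2.011e+00) = 38.809193
iter 4: u=1.360451  f(a)=+4.687e-08  f'(a)=-2.011e+00  a ← 38.809193 − (+4.687e-08/-2.011e+00) = 38.809193
iter 5: u=1.360451  f(a)=+0.000e+00  f'(a)=-2.011e+00  a ← 38.809193 − (+0.000e+00/-2.011e+00) = 38.809193
converged: |Δa| < 1e-12 after 5 iterations
sag = a·(cosh(S/(2a)) − 1) = 38.809193·(cosh(1.360451) − 1) = 41.807115
T_max/T_min = cosh(S/(2a)) = 2.077248

a=38.809 sag=41.807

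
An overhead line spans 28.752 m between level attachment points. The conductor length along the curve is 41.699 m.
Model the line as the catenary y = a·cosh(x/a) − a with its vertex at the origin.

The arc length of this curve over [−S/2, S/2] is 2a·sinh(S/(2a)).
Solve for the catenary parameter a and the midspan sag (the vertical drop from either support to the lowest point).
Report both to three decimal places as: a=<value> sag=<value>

seed: a₀ = √(S³/(24(L−S))) = √(28.752³/(24·12.947)) = 8.746049
iter 1: u=1.643714  f(a)=+1.866e+00  f'(a)=-3.842e+00  a ← 8.746049 − (+1.866e+00/-3.842e+00) = 9.231728
iter 2: u=1.557238  f(a)=+1.667e-01  f'(a)=-3.183e+00  a ← 9.231728 − (+1.667e-01/-3.183e+00) = 9.284094
iter 3: u=1.548455  f(a)=+1.619e-03  f'(a)=-3.122e+00  a ← 9.284094 − (+1.619e-03/-3.122e+00) = 9.284612
iter 4: u=1.548368  f(a)=+1.560e-07  f'(a)=-3.121e+00  a ← 9.284612 − (+1.560e-07/-3.121e+00) = 9.284612
iter 5: u=1.548368  f(a)=+0.000e+00  f'(a)=-3.121e+00  a ← 9.284612 − (+0.000e+00/-3.121e+00) = 9.284612
converged: |Δa| < 1e-12 after 5 iterations
sag = a·(cosh(S/(2a)) − 1) = 9.284612·(cosh(1.548368) − 1) = 13.538746
T_max/T_min = cosh(S/(2a)) = 2.458192

a=9.285 sag=13.539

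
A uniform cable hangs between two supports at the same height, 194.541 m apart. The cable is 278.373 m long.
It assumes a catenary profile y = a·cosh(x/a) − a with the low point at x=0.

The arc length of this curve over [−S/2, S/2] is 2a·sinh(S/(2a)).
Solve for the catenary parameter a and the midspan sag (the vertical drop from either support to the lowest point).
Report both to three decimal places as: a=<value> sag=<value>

a=64.071 sag=89.154

seed: a₀ = √(S³/(24(L−S))) = √(194.541³/(24·83.832)) = 60.493147
iter 1: u=1.607959  f(a)=+1.153e+01  f'(a)=-3.558e+00  a ← 60.493147 − (+1.153e+01/-3.558e+00) = 63.733813
iter 2: u=1.526199  f(a)=+9.913e-01  f'(a)=-2.970e+00  a ← 63.733813 − (+9.913e-01/-2.970e+00) = 64.067577
iter 3: u=1.518248  f(a)=+8.851e-03  f'(a)=-2.917e+00  a ← 64.067577 − (+8.851e-03/-2.917e+00) = 64.070611
iter 4: u=1.518177  f(a)=+7.195e-07  f'(a)=-2.917e+00  a ← 64.070611 − (+7.195e-07/-2.917e+00) = 64.070612
iter 5: u=1.518177  f(a)=+0.000e+00  f'(a)=-2.917e+00  a ← 64.070612 − (+0.000e+00/-2.917e+00) = 64.070612
converged: |Δa| < 1e-12 after 5 iterations
sag = a·(cosh(S/(2a)) − 1) = 64.070612·(cosh(1.518177) − 1) = 89.154468
T_max/T_min = cosh(S/(2a)) = 2.391503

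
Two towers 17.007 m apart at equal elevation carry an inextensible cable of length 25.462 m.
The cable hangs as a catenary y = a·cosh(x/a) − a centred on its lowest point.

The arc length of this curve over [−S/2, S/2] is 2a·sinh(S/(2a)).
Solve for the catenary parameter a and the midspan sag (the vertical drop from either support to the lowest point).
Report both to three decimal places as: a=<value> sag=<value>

a=5.255 sag=8.518

seed: a₀ = √(S³/(24(L−S))) = √(17.007³/(24·8.455)) = 4.923559
iter 1: u=1.727104  f(a)=+1.354e+00  f'(a)=-4.574e+00  a ← 4.923559 − (+1.354e+00/-4.574e+00) = 5.219641
iter 2: u=1.629135  f(a)=+1.318e-01  f'(a)=-3.724e+00  a ← 5.219641 − (+1.318e-01/-3.724e+00) = 5.255033
iter 3: u=1.618163  f(a)=+1.545e-03  f'(a)=-3.637e+00  a ← 5.255033 − (+1.545e-03/-3.637e+00) = 5.255458
iter 4: u=1.618032  f(a)=+2.178e-07  f'(a)=-3.636e+00  a ← 5.255458 − (+2.178e-07/-3.636e+00) = 5.255458
iter 5: u=1.618032  f(a)=+1.066e-14  f'(a)=-3.636e+00  a ← 5.255458 − (+1.066e-14/-3.636e+00) = 5.255458
converged: |Δa| < 1e-12 after 5 iterations
sag = a·(cosh(S/(2a)) − 1) = 5.255458·(cosh(1.618032) − 1) = 8.517639
T_max/T_min = cosh(S/(2a)) = 2.620723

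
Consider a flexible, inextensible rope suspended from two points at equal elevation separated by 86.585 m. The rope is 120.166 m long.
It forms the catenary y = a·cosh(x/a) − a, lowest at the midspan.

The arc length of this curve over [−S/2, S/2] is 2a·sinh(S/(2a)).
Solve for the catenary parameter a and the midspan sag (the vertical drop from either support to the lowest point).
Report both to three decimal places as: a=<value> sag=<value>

a=29.903 sag=37.210

seed: a₀ = √(S³/(24(L−S))) = √(86.585³/(24·33.581)) = 28.379946
iter 1: u=1.525461  f(a)=+4.131e+00  f'(a)=-2.965e+00  a ← 28.379946 − (+4.131e+00/-2.965e+00) = 29.773132
iter 2: u=1.454079  f(a)=+3.237e-01  f'(a)=-2.517e+00  a ← 29.773132 − (+3.237e-01/-2.517e+00) = 29.901721
iter 3: u=1.447826  f(a)=+2.360e-03  f'(a)=-2.480e+00  a ← 29.901721 − (+2.360e-03/-2.480e+00) = 29.902673
iter 4: u=1.447780  f(a)=+1.275e-07  f'(a)=-2.480e+00  a ← 29.902673 − (+1.275e-07/-2.480e+00) = 29.902673
iter 5: u=1.447780  f(a)=+1.421e-14  f'(a)=-2.480e+00  a ← 29.902673 − (+1.421e-14/-2.480e+00) = 29.902673
converged: |Δa| < 1e-12 after 5 iterations
sag = a·(cosh(S/(2a)) − 1) = 29.902673·(cosh(1.447780) − 1) = 37.210193
T_max/T_min = cosh(S/(2a)) = 2.244377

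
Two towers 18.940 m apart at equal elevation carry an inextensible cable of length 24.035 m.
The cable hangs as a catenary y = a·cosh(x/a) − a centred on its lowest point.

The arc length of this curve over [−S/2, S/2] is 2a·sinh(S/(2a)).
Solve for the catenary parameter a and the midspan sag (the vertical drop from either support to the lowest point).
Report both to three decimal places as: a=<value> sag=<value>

seed: a₀ = √(S³/(24(L−S))) = √(18.940³/(24·5.095)) = 7.454049
iter 1: u=1.270450  f(a)=+4.273e-01  f'(a)=-1.601e+00  a ← 7.454049 − (+4.273e-01/-1.601e+00) = 7.721003
iter 2: u=1.226525  f(a)=+2.403e-02  f'(a)=-1.425e+00  a ← 7.721003 − (+2.403e-02/-1.425e+00) = 7.737862
iter 3: u=1.223852  f(a)=+8.600e-05  f'(a)=-1.415e+00  a ← 7.737862 − (+8.600e-05/-1.415e+00) = 7.737922
iter 4: u=1.223843  f(a)=+1.110e-09  f'(a)=-1.415e+00  a ← 7.737922 − (+1.110e-09/-1.415e+00) = 7.737922
iter 5: u=1.223843  f(a)=+3.553e-15  f'(a)=-1.415e+00  a ← 7.737922 − (+3.553e-15/-1.415e+00) = 7.737922
converged: |Δa| < 1e-12 after 5 iterations
sag = a·(cosh(S/(2a)) − 1) = 7.737922·(cosh(1.223843) − 1) = 6.555284
T_max/T_min = cosh(S/(2a)) = 1.847163

a=7.738 sag=6.555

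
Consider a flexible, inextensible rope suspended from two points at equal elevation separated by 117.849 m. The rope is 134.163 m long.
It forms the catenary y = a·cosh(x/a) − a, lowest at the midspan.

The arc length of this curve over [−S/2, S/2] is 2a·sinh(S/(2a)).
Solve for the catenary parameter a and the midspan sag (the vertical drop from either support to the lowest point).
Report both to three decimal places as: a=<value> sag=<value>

a=65.957 sag=28.119

seed: a₀ = √(S³/(24(L−S))) = √(117.849³/(24·16.314)) = 64.655132
iter 1: u=0.911366  f(a)=+6.911e-01  f'(a)=-5.478e-01  a ← 64.655132 − (+6.911e-01/-5.478e-01) = 65.916603
iter 2: u=0.893925  f(a)=+2.074e-02  f'(a)=-5.154e-01  a ← 65.916603 − (+2.074e-02/-5.154e-01) = 65.956851
iter 3: u=0.893380  f(a)=+1.997e-05  f'(a)=-5.144e-01  a ← 65.956851 − (+1.997e-05/-5.144e-01) = 65.956890
iter 4: u=0.893379  f(a)=+1.853e-11  f'(a)=-5.144e-01  a ← 65.956890 − (+1.853e-11/-5.144e-01) = 65.956890
converged: |Δa| < 1e-12 after 4 iterations
sag = a·(cosh(S/(2a)) − 1) = 65.956890·(cosh(0.893379) − 1) = 28.118819
T_max/T_min = cosh(S/(2a)) = 1.426321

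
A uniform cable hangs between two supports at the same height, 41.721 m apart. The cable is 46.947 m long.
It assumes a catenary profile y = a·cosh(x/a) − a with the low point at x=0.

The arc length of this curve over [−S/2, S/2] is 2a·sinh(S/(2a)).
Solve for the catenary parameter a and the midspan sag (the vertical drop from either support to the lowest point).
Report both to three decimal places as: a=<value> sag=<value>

a=24.502 sag=9.430

seed: a₀ = √(S³/(24(L−S))) = √(41.721³/(24·5.226)) = 24.062555
iter 1: u=0.866928  f(a)=+1.999e-01  f'(a)=-4.679e-01  a ← 24.062555 − (+1.999e-01/-4.679e-01) = 24.489856
iter 2: u=0.851802  f(a)=+5.450e-03  f'(a)=-4.427e-01  a ← 24.489856 − (+5.450e-03/-4.427e-01) = 24.502166
iter 3: u=0.851374  f(a)=+4.301e-06  f'(a)=-4.420e-01  a ← 24.502166 − (+4.301e-06/-4.420e-01) = 24.502176
iter 4: u=0.851373  f(a)=+2.679e-12  f'(a)=-4.420e-01  a ← 24.502176 − (+2.679e-12/-4.420e-01) = 24.502176
converged: |Δa| < 1e-12 after 4 iterations
sag = a·(cosh(S/(2a)) − 1) = 24.502176·(cosh(0.851373) − 1) = 9.429547
T_max/T_min = cosh(S/(2a)) = 1.384845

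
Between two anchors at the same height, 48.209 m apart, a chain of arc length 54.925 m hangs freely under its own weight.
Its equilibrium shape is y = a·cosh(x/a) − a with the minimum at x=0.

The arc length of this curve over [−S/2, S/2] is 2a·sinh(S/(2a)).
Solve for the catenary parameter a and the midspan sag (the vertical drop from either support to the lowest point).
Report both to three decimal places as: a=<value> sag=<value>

seed: a₀ = √(S³/(24(L−S))) = √(48.209³/(24·6.716)) = 26.365209
iter 1: u=0.914254  f(a)=+2.863e-01  f'(a)=-5.533e-01  a ← 26.365209 − (+2.863e-01/-5.533e-01) = 26.882678
iter 2: u=0.896655  f(a)=+8.647e-03  f'(a)=-5.204e-01  a ← 26.882678 − (+8.647e-03/-5.204e-01) = 26.899296
iter 3: u=0.896102  f(a)=+8.431e-06  f'(a)=-5.194e-01  a ← 26.899296 − (+8.431e-06/-5.194e-01) = 26.899312
iter 4: u=0.896101  f(a)=+8.043e-12  f'(a)=-5.194e-01  a ← 26.899312 − (+8.043e-12/-5.194e-01) = 26.899312
converged: |Δa| < 1e-12 after 4 iterations
sag = a·(cosh(S/(2a)) − 1) = 26.899312·(cosh(0.896101) − 1) = 11.542357
T_max/T_min = cosh(S/(2a)) = 1.429095

a=26.899 sag=11.542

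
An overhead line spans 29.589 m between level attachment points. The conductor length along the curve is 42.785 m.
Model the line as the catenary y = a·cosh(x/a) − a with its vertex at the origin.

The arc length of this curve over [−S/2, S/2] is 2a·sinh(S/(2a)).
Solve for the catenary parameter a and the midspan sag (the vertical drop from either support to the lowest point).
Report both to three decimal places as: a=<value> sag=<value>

seed: a₀ = √(S³/(24(L−S))) = √(29.589³/(24·13.196)) = 9.044169
iter 1: u=1.635805  f(a)=+1.882e+00  f'(a)=-3.777e+00  a ← 9.044169 − (+1.882e+00/-3.777e+00) = 9.542473
iter 2: u=1.550384  f(a)=+1.668e-01  f'(a)=-3.135e+00  a ← 9.542473 − (+1.668e-01/-3.135e+00) = 9.595664
iter 3: u=1.541790  f(a)=+1.590e-03  f'(a)=-3.076e+00  a ← 9.595664 − (+1.590e-03/-3.076e+00) = 9.596181
iter 4: u=1.541707  f(a)=+1.476e-07  f'(a)=-3.075e+00  a ← 9.596181 − (+1.476e-07/-3.075e+00) = 9.596181
iter 5: u=1.541707  f(a)=+0.000e+00  f'(a)=-3.075e+00  a ← 9.596181 − (+0.000e+00/-3.075e+00) = 9.596181
converged: |Δa| < 1e-12 after 5 iterations
sag = a·(cosh(S/(2a)) − 1) = 9.596181·(cosh(1.541707) − 1) = 13.850050
T_max/T_min = cosh(S/(2a)) = 2.443288

a=9.596 sag=13.850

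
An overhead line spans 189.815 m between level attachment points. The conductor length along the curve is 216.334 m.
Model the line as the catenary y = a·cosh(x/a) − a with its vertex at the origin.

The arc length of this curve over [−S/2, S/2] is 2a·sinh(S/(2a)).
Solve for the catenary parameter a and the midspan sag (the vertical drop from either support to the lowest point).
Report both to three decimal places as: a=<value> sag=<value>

a=105.766 sag=45.517

seed: a₀ = √(S³/(24(L−S))) = √(189.815³/(24·26.519)) = 103.660095
iter 1: u=0.915564  f(a)=+1.134e+00  f'(a)=-5.558e-01  a ← 103.660095 − (+1.134e+00/-5.558e-01) = 105.700103
iter 2: u=0.897894  f(a)=+3.434e-02  f'(a)=-5.226e-01  a ← 105.700103 − (+3.434e-02/-5.226e-01) = 105.765806
iter 3: u=0.897336  f(a)=+3.367e-05  f'(a)=-5.216e-01  a ← 105.765806 − (+3.367e-05/-5.216e-01) = 105.765870
iter 4: u=0.897336  f(a)=+3.243e-11  f'(a)=-5.216e-01  a ← 105.765870 − (+3.243e-11/-5.216e-01) = 105.765870
converged: |Δa| < 1e-12 after 4 iterations
sag = a·(cosh(S/(2a)) − 1) = 105.765870·(cosh(0.897336) − 1) = 45.517041
T_max/T_min = cosh(S/(2a)) = 1.430357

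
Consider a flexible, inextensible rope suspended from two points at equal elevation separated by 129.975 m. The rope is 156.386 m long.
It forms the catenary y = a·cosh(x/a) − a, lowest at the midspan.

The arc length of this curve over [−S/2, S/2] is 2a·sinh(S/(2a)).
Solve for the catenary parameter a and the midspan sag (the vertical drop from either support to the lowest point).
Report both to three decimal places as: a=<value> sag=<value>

seed: a₀ = √(S³/(24(L−S))) = √(129.975³/(24·26.411)) = 58.856129
iter 1: u=1.104176  f(a)=+1.658e+00  f'(a)=-1.012e+00  a ← 58.856129 − (+1.658e+00/-1.012e+00) = 60.494402
iter 2: u=1.074273  f(a)=+7.173e-02  f'(a)=-9.259e-01  a ← 60.494402 − (+7.173e-02/-9.259e-01) = 60.571868
iter 3: u=1.072899  f(a)=+1.478e-04  f'(a)=-9.221e-01  a ← 60.571868 − (+1.478e-04/-9.221e-01) = 60.572029
iter 4: u=1.072896  f(a)=+6.301e-10  f'(a)=-9.221e-01  a ← 60.572029 − (+6.301e-10/-9.221e-01) = 60.572029
iter 5: u=1.072896  f(a)=-2.842e-14  f'(a)=-9.221e-01  a ← 60.572029 − (-2.842e-14/-9.221e-01) = 60.572029
converged: |Δa| < 1e-12 after 5 iterations
sag = a·(cosh(S/(2a)) − 1) = 60.572029·(cosh(1.072896) − 1) = 38.337606
T_max/T_min = cosh(S/(2a)) = 1.632926

a=60.572 sag=38.338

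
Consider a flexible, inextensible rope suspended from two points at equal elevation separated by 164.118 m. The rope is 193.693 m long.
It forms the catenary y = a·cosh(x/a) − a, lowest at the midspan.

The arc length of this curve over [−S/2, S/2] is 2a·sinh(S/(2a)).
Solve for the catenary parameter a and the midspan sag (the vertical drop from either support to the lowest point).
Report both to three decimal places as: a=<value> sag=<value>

a=80.966 sag=45.267

seed: a₀ = √(S³/(24(L−S))) = √(164.118³/(24·29.575)) = 78.916229
iter 1: u=1.039824  f(a)=+1.641e+00  f'(a)=-8.338e-01  a ← 78.916229 − (+1.641e+00/-8.338e-01) = 80.884006
iter 2: u=1.014527  f(a)=+6.337e-02  f'(a)=-7.705e-01  a ← 80.884006 − (+6.337e-02/-7.705e-01) = 80.966252
iter 3: u=1.013496  f(a)=+1.029e-04  f'(a)=-7.680e-01  a ← 80.966252 − (+1.029e-04/-7.680e-01) = 80.966386
iter 4: u=1.013495  f(a)=+2.727e-10  f'(a)=-7.680e-01  a ← 80.966386 − (+2.727e-10/-7.680e-01) = 80.966386
iter 5: u=1.013495  f(a)=+0.000e+00  f'(a)=-7.680e-01  a ← 80.966386 − (+0.000e+00/-7.680e-01) = 80.966386
converged: |Δa| < 1e-12 after 5 iterations
sag = a·(cosh(S/(2a)) − 1) = 80.966386·(cosh(1.013495) − 1) = 45.266732
T_max/T_min = cosh(S/(2a)) = 1.559081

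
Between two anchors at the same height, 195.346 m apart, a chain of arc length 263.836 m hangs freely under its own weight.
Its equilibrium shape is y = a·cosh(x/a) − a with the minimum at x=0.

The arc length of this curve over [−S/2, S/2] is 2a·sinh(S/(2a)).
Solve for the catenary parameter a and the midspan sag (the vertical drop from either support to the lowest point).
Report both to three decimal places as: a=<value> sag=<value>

seed: a₀ = √(S³/(24(L−S))) = √(195.346³/(24·68.490)) = 67.342243
iter 1: u=1.450397  f(a)=+7.576e+00  f'(a)=-2.495e+00  a ← 67.342243 − (+7.576e+00/-2.495e+00) = 70.378016
iter 2: u=1.387834  f(a)=+5.424e-01  f'(a)=-2.150e+00  a ← 70.378016 − (+5.424e-01/-2.150e+00) = 70.630311
iter 3: u=1.382877  f(a)=+3.254e-03  f'(a)=-2.124e+00  a ← 70.630311 − (+3.254e-03/-2.124e+00) = 70.631843
iter 4: u=1.382847  f(a)=+1.187e-07  f'(a)=-2.124e+00  a ← 70.631843 − (+1.187e-07/-2.124e+00) = 70.631843
iter 5: u=1.382847  f(a)=+0.000e+00  f'(a)=-2.124e+00  a ← 70.631843 − (+0.000e+00/-2.124e+00) = 70.631843
converged: |Δa| < 1e-12 after 5 iterations
sag = a·(cosh(S/(2a)) − 1) = 70.631843·(cosh(1.382847) − 1) = 79.005104
T_max/T_min = cosh(S/(2a)) = 2.118548

a=70.632 sag=79.005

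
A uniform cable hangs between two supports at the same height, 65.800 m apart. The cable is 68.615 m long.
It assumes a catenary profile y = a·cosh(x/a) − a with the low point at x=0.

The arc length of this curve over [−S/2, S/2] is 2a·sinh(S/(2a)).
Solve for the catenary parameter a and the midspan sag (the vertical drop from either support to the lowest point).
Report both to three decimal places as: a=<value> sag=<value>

seed: a₀ = √(S³/(24(L−S))) = √(65.800³/(24·2.815)) = 64.937269
iter 1: u=0.506643  f(a)=+3.635e-02  f'(a)=-8.895e-02  a ← 64.937269 − (+3.635e-02/-8.895e-02) = 65.345952
iter 2: u=0.503474  f(a)=+3.460e-04  f'(a)=-8.726e-02  a ← 65.345952 − (+3.460e-04/-8.726e-02) = 65.349917
iter 3: u=0.503444  f(a)=+3.202e-08  f'(a)=-8.724e-02  a ← 65.349917 − (+3.202e-08/-8.724e-02) = 65.349917
iter 4: u=0.503444  f(a)=+0.000e+00  f'(a)=-8.724e-02  a ← 65.349917 − (+0.000e+00/-8.724e-02) = 65.349917
converged: |Δa| < 1e-12 after 4 iterations
sag = a·(cosh(S/(2a)) − 1) = 65.349917·(cosh(0.503444) − 1) = 8.458051
T_max/T_min = cosh(S/(2a)) = 1.129427

a=65.350 sag=8.458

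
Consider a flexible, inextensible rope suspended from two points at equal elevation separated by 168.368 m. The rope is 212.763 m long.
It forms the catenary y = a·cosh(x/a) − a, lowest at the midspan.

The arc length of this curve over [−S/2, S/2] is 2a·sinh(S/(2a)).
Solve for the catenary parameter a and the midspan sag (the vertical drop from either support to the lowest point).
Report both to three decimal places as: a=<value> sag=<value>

seed: a₀ = √(S³/(24(L−S))) = √(168.368³/(24·44.395)) = 66.929361
iter 1: u=1.257804  f(a)=+3.647e+00  f'(a)=-1.549e+00  a ← 66.929361 − (+3.647e+00/-1.549e+00) = 69.284236
iter 2: u=1.215053  f(a)=+2.013e-01  f'(a)=-1.382e+00  a ← 69.284236 − (+2.013e-01/-1.382e+00) = 69.429906
iter 3: u=1.212503  f(a)=+6.928e-04  f'(a)=-1.373e+00  a ← 69.429906 − (+6.928e-04/-1.373e+00) = 69.430411
iter 4: u=1.212495  f(a)=+8.265e-09  f'(a)=-1.372e+00  a ← 69.430411 − (+8.265e-09/-1.372e+00) = 69.430411
iter 5: u=1.212495  f(a)=+2.842e-14  f'(a)=-1.372e+00  a ← 69.430411 − (+2.842e-14/-1.372e+00) = 69.430411
converged: |Δa| < 1e-12 after 5 iterations
sag = a·(cosh(S/(2a)) − 1) = 69.430411·(cosh(1.212495) − 1) = 57.603464
T_max/T_min = cosh(S/(2a)) = 1.829658

a=69.430 sag=57.603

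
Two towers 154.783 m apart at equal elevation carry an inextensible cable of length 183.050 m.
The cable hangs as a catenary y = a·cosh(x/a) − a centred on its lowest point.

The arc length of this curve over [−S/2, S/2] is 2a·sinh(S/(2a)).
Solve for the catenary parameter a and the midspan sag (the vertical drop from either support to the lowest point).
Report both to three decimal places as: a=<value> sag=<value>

seed: a₀ = √(S³/(24(L−S))) = √(154.783³/(24·28.267)) = 73.933184
iter 1: u=1.046776  f(a)=+1.590e+00  f'(a)=-8.518e-01  a ← 73.933184 − (+1.590e+00/-8.518e-01) = 75.799461
iter 2: u=1.021003  f(a)=+6.218e-02  f'(a)=-7.863e-01  a ← 75.799461 − (+6.218e-02/-7.863e-01) = 75.878539
iter 3: u=1.019939  f(a)=+1.037e-04  f'(a)=-7.837e-01  a ← 75.878539 − (+1.037e-04/-7.837e-01) = 75.878672
iter 4: u=1.019937  f(a)=+2.896e-10  f'(a)=-7.837e-01  a ← 75.878672 − (+2.896e-10/-7.837e-01) = 75.878672
iter 5: u=1.019937  f(a)=+2.842e-14  f'(a)=-7.837e-01  a ← 75.878672 − (+2.842e-14/-7.837e-01) = 75.878672
converged: |Δa| < 1e-12 after 5 iterations
sag = a·(cosh(S/(2a)) − 1) = 75.878672·(cosh(1.019937) − 1) = 43.009504
T_max/T_min = cosh(S/(2a)) = 1.566819

a=75.879 sag=43.010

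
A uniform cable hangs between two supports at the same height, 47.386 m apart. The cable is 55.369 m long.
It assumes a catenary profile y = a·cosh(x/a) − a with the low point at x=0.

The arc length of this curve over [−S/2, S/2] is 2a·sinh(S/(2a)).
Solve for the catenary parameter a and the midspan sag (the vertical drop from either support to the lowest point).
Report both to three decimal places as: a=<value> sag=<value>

a=24.140 sag=12.591

seed: a₀ = √(S³/(24(L−S))) = √(47.386³/(24·7.983)) = 23.566028
iter 1: u=1.005388  f(a)=+4.133e-01  f'(a)=-7.485e-01  a ← 23.566028 − (+4.133e-01/-7.485e-01) = 24.118212
iter 2: u=0.982370  f(a)=+1.497e-02  f'(a)=-6.952e-01  a ← 24.118212 − (+1.497e-02/-6.952e-01) = 24.139750
iter 3: u=0.981493  f(a)=+2.129e-05  f'(a)=-6.932e-01  a ← 24.139750 − (+2.129e-05/-6.932e-01) = 24.139781
iter 4: u=0.981492  f(a)=+4.314e-11  f'(a)=-6.932e-01  a ← 24.139781 − (+4.314e-11/-6.932e-01) = 24.139781
iter 5: u=0.981492  f(a)=+0.000e+00  f'(a)=-6.932e-01  a ← 24.139781 − (+0.000e+00/-6.932e-01) = 24.139781
converged: |Δa| < 1e-12 after 5 iterations
sag = a·(cosh(S/(2a)) − 1) = 24.139781·(cosh(0.981492) − 1) = 12.591140
T_max/T_min = cosh(S/(2a)) = 1.521593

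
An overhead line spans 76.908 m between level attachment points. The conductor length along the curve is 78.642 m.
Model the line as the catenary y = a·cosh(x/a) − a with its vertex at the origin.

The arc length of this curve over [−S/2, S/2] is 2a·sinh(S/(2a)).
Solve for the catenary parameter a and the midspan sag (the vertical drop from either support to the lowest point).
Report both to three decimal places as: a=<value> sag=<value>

a=104.902 sag=7.127

seed: a₀ = √(S³/(24(L−S))) = √(76.908³/(24·1.734)) = 104.550740
iter 1: u=0.367802  f(a)=+1.177e-02  f'(a)=-3.362e-02  a ← 104.550740 − (+1.177e-02/-3.362e-02) = 104.900710
iter 2: u=0.366575  f(a)=+5.934e-05  f'(a)=-3.328e-02  a ← 104.900710 − (+5.934e-05/-3.328e-02) = 104.902493
iter 3: u=0.366569  f(a)=+1.526e-09  f'(a)=-3.328e-02  a ← 104.902493 − (+1.526e-09/-3.328e-02) = 104.902493
iter 4: u=0.366569  f(a)=+2.842e-14  f'(a)=-3.328e-02  a ← 104.902493 − (+2.842e-14/-3.328e-02) = 104.902493
converged: |Δa| < 1e-12 after 4 iterations
sag = a·(cosh(S/(2a)) − 1) = 104.902493·(cosh(0.366569) − 1) = 7.127298
T_max/T_min = cosh(S/(2a)) = 1.067942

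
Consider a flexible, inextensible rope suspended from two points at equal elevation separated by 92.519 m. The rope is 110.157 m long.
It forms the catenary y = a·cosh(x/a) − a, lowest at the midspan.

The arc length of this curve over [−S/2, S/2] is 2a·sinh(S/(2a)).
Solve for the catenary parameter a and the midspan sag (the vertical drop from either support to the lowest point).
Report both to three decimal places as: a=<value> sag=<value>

seed: a₀ = √(S³/(24(L−S))) = √(92.519³/(24·17.638)) = 43.252987
iter 1: u=1.069510  f(a)=+1.037e+00  f'(a)=-9.128e-01  a ← 43.252987 − (+1.037e+00/-9.128e-01) = 44.388753
iter 2: u=1.042145  f(a)=+4.224e-02  f'(a)=-8.398e-01  a ← 44.388753 − (+4.224e-02/-8.398e-01) = 44.439049
iter 3: u=1.040965  f(a)=+7.670e-05  f'(a)=-8.367e-01  a ← 44.439049 − (+7.670e-05/-8.367e-01) = 44.439141
iter 4: u=1.040963  f(a)=+2.540e-10  f'(a)=-8.367e-01  a ← 44.439141 − (+2.540e-10/-8.367e-01) = 44.439141
iter 5: u=1.040963  f(a)=-1.421e-14  f'(a)=-8.367e-01  a ← 44.439141 − (-1.421e-14/-8.367e-01) = 44.439141
converged: |Δa| < 1e-12 after 5 iterations
sag = a·(cosh(S/(2a)) − 1) = 44.439141·(cosh(1.040963) − 1) = 26.331463
T_max/T_min = cosh(S/(2a)) = 1.592529

a=44.439 sag=26.331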